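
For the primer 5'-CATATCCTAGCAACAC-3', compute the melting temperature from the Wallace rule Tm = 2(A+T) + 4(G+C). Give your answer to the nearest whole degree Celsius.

46°C

Base counts: A=6, T=3, G=1, C=6 (length 16).
Tm = 2·(6+3) + 4·(1+6) = 2·9 + 4·7 = 18 + 28 = 46°C.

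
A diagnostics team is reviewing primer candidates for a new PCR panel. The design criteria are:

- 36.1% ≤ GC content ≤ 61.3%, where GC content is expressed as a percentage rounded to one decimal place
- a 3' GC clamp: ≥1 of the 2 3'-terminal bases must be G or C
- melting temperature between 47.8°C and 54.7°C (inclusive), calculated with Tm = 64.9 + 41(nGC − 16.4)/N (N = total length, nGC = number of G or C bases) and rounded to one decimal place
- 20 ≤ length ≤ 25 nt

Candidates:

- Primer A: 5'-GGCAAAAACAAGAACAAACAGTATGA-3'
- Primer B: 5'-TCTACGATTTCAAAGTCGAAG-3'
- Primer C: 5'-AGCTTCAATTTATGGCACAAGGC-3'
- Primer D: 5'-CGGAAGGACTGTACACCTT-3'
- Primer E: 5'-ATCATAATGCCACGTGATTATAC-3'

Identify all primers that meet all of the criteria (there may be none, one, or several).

Primer B and Primer C.

Primer A (26 nt, A=15 T=2 G=5 C=4): GC 9/26 = 34.6%, outside 36.1–61.3% ✗; 3' end GA has 1 G/C ✓; Tm = 64.9 + 41·(9 − 16.4)/26 = 53.2°C ✓; length 26, outside 20–25 ✗ — fails.
Primer B (21 nt, A=7 T=6 G=4 C=4): GC 8/21 = 38.1% ✓; 3' end AG has 1 G/C ✓; Tm = 64.9 + 41·(8 − 16.4)/21 = 48.5°C ✓; length 21 ✓ — passes.
Primer C (23 nt, A=7 T=6 G=5 C=5): GC 10/23 = 43.5% ✓; 3' end GC has 2 G/C ✓; Tm = 64.9 + 41·(10 − 16.4)/23 = 53.5°C ✓; length 23 ✓ — passes.
Primer D (19 nt, A=5 T=4 G=5 C=5): GC 10/19 = 52.6% ✓; 3' end TT has 0 G/C, need ≥1 ✗; Tm = 64.9 + 41·(10 − 16.4)/19 = 51.1°C ✓; length 19, outside 20–25 ✗ — fails.
Primer E (23 nt, A=8 T=7 G=3 C=5): GC 8/23 = 34.8%, outside 36.1–61.3% ✗; 3' end AC has 1 G/C ✓; Tm = 64.9 + 41·(8 − 16.4)/23 = 49.9°C ✓; length 23 ✓ — fails.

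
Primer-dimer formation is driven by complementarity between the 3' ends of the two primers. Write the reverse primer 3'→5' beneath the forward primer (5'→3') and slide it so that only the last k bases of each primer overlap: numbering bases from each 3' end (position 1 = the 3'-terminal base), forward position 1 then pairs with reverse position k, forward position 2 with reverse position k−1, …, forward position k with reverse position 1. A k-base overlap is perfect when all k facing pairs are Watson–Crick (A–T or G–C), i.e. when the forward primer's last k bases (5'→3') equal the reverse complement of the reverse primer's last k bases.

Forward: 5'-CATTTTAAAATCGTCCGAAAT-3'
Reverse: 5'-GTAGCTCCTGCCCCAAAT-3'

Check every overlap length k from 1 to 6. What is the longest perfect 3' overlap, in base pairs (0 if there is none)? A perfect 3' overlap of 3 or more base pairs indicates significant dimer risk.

Longest perfect overlap: 2 complementary base pairs; below the dimer-risk threshold (threshold 3).

Last 6 bases (5'→3') — forward …CGAAAT, reverse …CCAAAT.
Reverse complement of the reverse primer's last 6 bases: ATTTGG; its first k bases are the reverse complement of the reverse primer's last k bases, so a perfect k-base overlap needs the forward primer's last k bases to equal them.
Comparing (forward last k vs required): k=1: T vs A ✗; k=2: AT vs AT ✓; k=3: AAT vs ATT ✗; k=4: AAAT vs ATTT ✗; k=5: GAAAT vs ATTTG ✗; k=6: CGAAAT vs ATTTGG ✗.
Only k = 2 is perfect, so the longest perfect 3' overlap is 2.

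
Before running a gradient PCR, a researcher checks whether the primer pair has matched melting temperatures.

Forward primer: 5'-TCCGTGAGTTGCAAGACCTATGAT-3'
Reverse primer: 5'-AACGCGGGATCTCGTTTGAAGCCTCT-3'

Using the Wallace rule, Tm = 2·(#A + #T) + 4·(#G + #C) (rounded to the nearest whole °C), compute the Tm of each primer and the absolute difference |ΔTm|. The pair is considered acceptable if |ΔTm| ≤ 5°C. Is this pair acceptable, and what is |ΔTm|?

|ΔTm| = 10°C; the pair is not acceptable.

Forward: A=6 T=7 G=6 C=5 → Tm = 2·13 + 4·11 = 70°C.
Reverse: A=5 T=7 G=7 C=7 → Tm = 2·12 + 4·14 = 80°C.
|ΔTm| = |70 − 80| = 10°C, > 5°C.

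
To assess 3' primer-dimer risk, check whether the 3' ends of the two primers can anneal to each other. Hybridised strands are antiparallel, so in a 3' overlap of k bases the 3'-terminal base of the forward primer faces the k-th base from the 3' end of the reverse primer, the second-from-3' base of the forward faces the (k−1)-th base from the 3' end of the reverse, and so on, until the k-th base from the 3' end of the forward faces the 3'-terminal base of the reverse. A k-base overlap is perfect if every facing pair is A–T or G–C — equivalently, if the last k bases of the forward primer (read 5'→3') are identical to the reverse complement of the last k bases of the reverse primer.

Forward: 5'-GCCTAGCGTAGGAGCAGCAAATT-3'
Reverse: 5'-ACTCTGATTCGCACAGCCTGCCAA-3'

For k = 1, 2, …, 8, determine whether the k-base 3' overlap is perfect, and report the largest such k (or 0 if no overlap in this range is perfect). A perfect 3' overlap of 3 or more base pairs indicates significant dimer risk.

Last 8 bases (5'→3') — forward …AGCAAATT, reverse …CCTGCCAA.
Reverse complement of the reverse primer's last 8 bases: TTGGCAGG; its first k bases are the reverse complement of the reverse primer's last k bases, so a perfect k-base overlap needs the forward primer's last k bases to equal them.
Comparing (forward last k vs required): k=1: T vs T ✓; k=2: TT vs TT ✓; k=3: ATT vs TTG ✗; k=4: AATT vs TTGG ✗; k=5: AAATT vs TTGGC ✗; k=6: CAAATT vs TTGGCA ✗; k=7: GCAAATT vs TTGGCAG ✗; k=8: AGCAAATT vs TTGGCAGG ✗.
Perfect overlaps at k = 1, 2; the largest is 2.

Longest perfect overlap: 2 complementary base pairs; below the dimer-risk threshold (threshold 3).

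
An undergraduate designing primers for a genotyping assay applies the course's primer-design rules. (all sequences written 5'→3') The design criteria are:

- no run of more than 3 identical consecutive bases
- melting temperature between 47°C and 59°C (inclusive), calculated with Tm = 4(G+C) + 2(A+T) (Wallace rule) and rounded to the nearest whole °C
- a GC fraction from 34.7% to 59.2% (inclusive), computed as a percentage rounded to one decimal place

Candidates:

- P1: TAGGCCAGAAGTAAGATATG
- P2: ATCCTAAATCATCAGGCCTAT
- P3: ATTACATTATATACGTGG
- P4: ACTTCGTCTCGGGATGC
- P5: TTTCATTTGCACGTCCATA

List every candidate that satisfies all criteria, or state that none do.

P1 (20 nt, A=8 T=4 G=6 C=2): longest run = 2 ✓; Tm = 2·12 + 4·8 = 56°C ✓; GC 8/20 = 40.0% ✓ — passes.
P2 (21 nt, A=7 T=6 G=2 C=6): longest run = 3 ✓; Tm = 2·13 + 4·8 = 58°C ✓; GC 8/21 = 38.1% ✓ — passes.
P3 (18 nt, A=6 T=7 G=3 C=2): longest run = 2 ✓; Tm = 2·13 + 4·5 = 46°C, outside 47–59°C ✗; GC 5/18 = 27.8%, outside 34.7–59.2% ✗ — fails.
P4 (17 nt, A=2 T=5 G=5 C=5): longest run = 3 ✓; Tm = 2·7 + 4·10 = 54°C ✓; GC 10/17 = 58.8% ✓ — passes.
P5 (19 nt, A=4 T=8 G=2 C=5): longest run = 3 ✓; Tm = 2·12 + 4·7 = 52°C ✓; GC 7/19 = 36.8% ✓ — passes.

P1, P2, P4 and P5.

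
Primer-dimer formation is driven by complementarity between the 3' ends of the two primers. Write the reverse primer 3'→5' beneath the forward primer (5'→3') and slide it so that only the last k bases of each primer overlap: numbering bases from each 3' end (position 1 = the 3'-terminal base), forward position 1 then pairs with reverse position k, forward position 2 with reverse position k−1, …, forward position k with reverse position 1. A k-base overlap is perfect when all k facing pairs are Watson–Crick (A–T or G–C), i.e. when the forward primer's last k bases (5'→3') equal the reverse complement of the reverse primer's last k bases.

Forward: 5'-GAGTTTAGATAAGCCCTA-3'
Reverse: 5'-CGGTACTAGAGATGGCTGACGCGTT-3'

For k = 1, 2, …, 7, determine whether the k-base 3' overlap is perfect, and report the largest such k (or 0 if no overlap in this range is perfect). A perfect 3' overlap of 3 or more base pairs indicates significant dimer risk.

Longest perfect overlap: 1 complementary base pair; below the dimer-risk threshold (threshold 3).

Last 7 bases (5'→3') — forward …AGCCCTA, reverse …ACGCGTT.
Reverse complement of the reverse primer's last 7 bases: AACGCGT; its first k bases are the reverse complement of the reverse primer's last k bases, so a perfect k-base overlap needs the forward primer's last k bases to equal them.
Comparing (forward last k vs required): k=1: A vs A ✓; k=2: TA vs AA ✗; k=3: CTA vs AAC ✗; k=4: CCTA vs AACG ✗; k=5: CCCTA vs AACGC ✗; k=6: GCCCTA vs AACGCG ✗; k=7: AGCCCTA vs AACGCGT ✗.
Only k = 1 is perfect, so the longest perfect 3' overlap is 1.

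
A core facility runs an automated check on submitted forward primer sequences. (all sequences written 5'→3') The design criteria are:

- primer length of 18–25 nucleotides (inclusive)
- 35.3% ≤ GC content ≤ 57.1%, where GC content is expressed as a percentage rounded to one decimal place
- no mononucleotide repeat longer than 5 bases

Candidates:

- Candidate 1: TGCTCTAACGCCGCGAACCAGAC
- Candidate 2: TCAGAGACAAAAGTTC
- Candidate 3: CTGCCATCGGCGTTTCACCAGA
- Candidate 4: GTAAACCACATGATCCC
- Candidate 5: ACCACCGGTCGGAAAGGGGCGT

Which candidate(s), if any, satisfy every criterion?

None of the candidates satisfy all criteria.

Candidate 1 (23 nt, A=6 T=3 G=5 C=9): length 23 ✓; GC 14/23 = 60.9%, outside 35.3–57.1% ✗; longest run = 2 ✓ — fails.
Candidate 2 (16 nt, A=7 T=3 G=3 C=3): length 16, outside 18–25 ✗; GC 6/16 = 37.5% ✓; longest run = 4 ✓ — fails.
Candidate 3 (22 nt, A=4 T=5 G=5 C=8): length 22 ✓; GC 13/22 = 59.1%, outside 35.3–57.1% ✗; longest run = 3 ✓ — fails.
Candidate 4 (17 nt, A=6 T=3 G=2 C=6): length 17, outside 18–25 ✗; GC 8/17 = 47.1% ✓; longest run = 3 ✓ — fails.
Candidate 5 (22 nt, A=5 T=2 G=9 C=6): length 22 ✓; GC 15/22 = 68.2%, outside 35.3–57.1% ✗; longest run = 4 ✓ — fails.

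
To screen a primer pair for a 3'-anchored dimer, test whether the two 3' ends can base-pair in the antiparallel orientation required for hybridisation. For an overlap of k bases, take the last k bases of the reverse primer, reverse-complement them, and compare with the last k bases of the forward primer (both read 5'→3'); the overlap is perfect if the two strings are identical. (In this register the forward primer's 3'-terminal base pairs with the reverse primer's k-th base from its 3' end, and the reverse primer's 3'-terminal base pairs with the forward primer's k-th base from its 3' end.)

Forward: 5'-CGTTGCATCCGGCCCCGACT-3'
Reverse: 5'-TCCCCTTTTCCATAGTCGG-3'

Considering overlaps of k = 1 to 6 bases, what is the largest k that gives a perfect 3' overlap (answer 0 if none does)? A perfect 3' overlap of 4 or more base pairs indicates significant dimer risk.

Longest perfect overlap: 6 complementary base pairs; significant dimer risk (threshold 4).

Last 6 bases (5'→3') — forward …CCGACT, reverse …AGTCGG.
Reverse complement of the reverse primer's last 6 bases: CCGACT; its first k bases are the reverse complement of the reverse primer's last k bases, so a perfect k-base overlap needs the forward primer's last k bases to equal them.
Comparing (forward last k vs required): k=1: T vs C ✗; k=2: CT vs CC ✗; k=3: ACT vs CCG ✗; k=4: GACT vs CCGA ✗; k=5: CGACT vs CCGAC ✗; k=6: CCGACT vs CCGACT ✓.
Only k = 6 is perfect, so the longest perfect 3' overlap is 6.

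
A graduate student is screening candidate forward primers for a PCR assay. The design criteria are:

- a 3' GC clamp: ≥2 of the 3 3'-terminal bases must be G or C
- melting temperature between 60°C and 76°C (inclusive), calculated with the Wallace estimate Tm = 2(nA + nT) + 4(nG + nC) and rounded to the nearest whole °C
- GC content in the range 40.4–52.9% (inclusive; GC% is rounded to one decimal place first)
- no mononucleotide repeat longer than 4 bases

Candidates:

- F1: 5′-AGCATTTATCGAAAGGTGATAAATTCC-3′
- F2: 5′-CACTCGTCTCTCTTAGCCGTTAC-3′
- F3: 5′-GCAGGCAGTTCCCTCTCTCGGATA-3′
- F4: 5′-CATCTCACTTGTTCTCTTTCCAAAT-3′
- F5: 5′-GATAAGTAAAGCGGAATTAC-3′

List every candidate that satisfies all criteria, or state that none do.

None of the candidates satisfy all criteria.

F1 (27 nt, A=10 T=8 G=5 C=4): 3' end TCC has 2 G/C ✓; Tm = 2·18 + 4·9 = 72°C ✓; GC 9/27 = 33.3%, outside 40.4–52.9% ✗; longest run = 3 ✓ — fails.
F2 (23 nt, A=3 T=8 G=3 C=9): 3' end TAC has 1 G/C, need ≥2 ✗; Tm = 2·11 + 4·12 = 70°C ✓; GC 12/23 = 52.2% ✓; longest run = 2 ✓ — fails.
F3 (24 nt, A=4 T=6 G=6 C=8): 3' end ATA has 0 G/C, need ≥2 ✗; Tm = 2·10 + 4·14 = 76°C ✓; GC 14/24 = 58.3%, outside 40.4–52.9% ✗; longest run = 3 ✓ — fails.
F4 (25 nt, A=5 T=11 G=1 C=8): 3' end AAT has 0 G/C, need ≥2 ✗; Tm = 2·16 + 4·9 = 68°C ✓; GC 9/25 = 36.0%, outside 40.4–52.9% ✗; longest run = 3 ✓ — fails.
F5 (20 nt, A=9 T=4 G=5 C=2): 3' end TAC has 1 G/C, need ≥2 ✗; Tm = 2·13 + 4·7 = 54°C, outside 60–76°C ✗; GC 7/20 = 35.0%, outside 40.4–52.9% ✗; longest run = 3 ✓ — fails.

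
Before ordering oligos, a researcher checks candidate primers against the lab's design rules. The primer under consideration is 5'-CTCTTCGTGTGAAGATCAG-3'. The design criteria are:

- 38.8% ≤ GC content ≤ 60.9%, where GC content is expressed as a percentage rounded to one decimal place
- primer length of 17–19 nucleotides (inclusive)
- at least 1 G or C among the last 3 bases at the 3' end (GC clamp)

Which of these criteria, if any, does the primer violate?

Meets all criteria.

Base counts: A=4, T=6, G=5, C=4 (length 19).
GC content: GC 9/19 = 47.4% ✓
length: length 19 ✓
GC clamp: 3' end CAG has 2 G/C ✓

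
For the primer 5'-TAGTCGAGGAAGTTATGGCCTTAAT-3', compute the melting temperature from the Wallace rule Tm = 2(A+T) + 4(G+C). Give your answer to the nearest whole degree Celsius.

Base counts: A=7, T=8, G=7, C=3 (length 25).
Tm = 2·(7+8) + 4·(7+3) = 2·15 + 4·10 = 30 + 40 = 70°C.

70°C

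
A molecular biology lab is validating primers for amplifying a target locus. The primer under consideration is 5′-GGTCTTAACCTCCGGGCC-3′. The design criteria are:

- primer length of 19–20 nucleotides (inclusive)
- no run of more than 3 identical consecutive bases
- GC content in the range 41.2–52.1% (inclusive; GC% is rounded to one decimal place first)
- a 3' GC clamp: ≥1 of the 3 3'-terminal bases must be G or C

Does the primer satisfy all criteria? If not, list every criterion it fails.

Base counts: A=2, T=4, G=5, C=7 (length 18).
length: length 18, outside 19–20 ✗
homopolymer run: longest run = 3 ✓
GC content: GC 12/18 = 66.7%, outside 41.2–52.1% ✗
GC clamp: 3' end GCC has 3 G/C ✓

Fails: length, GC content.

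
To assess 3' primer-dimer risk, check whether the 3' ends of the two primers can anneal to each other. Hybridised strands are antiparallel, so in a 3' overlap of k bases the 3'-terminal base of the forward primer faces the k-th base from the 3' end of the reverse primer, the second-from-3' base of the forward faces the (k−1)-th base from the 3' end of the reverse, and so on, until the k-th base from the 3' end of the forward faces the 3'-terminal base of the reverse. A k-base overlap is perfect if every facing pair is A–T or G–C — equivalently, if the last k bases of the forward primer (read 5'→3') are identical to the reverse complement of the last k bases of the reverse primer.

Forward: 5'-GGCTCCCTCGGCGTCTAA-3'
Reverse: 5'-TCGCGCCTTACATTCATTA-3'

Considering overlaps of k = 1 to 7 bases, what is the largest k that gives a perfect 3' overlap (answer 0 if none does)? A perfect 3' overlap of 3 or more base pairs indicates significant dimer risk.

Last 7 bases (5'→3') — forward …CGTCTAA, reverse …TTCATTA.
Reverse complement of the reverse primer's last 7 bases: TAATGAA; its first k bases are the reverse complement of the reverse primer's last k bases, so a perfect k-base overlap needs the forward primer's last k bases to equal them.
Comparing (forward last k vs required): k=1: A vs T ✗; k=2: AA vs TA ✗; k=3: TAA vs TAA ✓; k=4: CTAA vs TAAT ✗; k=5: TCTAA vs TAATG ✗; k=6: GTCTAA vs TAATGA ✗; k=7: CGTCTAA vs TAATGAA ✗.
Only k = 3 is perfect, so the longest perfect 3' overlap is 3.

Longest perfect overlap: 3 complementary base pairs; significant dimer risk (threshold 3).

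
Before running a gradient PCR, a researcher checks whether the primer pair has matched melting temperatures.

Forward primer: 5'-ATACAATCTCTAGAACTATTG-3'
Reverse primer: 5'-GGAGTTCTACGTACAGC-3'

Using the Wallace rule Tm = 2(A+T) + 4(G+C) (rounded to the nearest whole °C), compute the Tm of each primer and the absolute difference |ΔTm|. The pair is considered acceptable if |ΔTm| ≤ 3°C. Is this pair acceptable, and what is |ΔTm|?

Forward: A=8 T=7 G=2 C=4 → Tm = 2·15 + 4·6 = 54°C.
Reverse: A=4 T=4 G=5 C=4 → Tm = 2·8 + 4·9 = 52°C.
|ΔTm| = |54 − 52| = 2°C, ≤ 3°C.

|ΔTm| = 2°C; the pair is acceptable.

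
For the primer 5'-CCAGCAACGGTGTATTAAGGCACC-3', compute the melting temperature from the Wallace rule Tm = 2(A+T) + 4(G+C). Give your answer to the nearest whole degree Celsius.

74°C

Base counts: A=7, T=4, G=6, C=7 (length 24).
Tm = 2·(7+4) + 4·(6+7) = 2·11 + 4·13 = 22 + 52 = 74°C.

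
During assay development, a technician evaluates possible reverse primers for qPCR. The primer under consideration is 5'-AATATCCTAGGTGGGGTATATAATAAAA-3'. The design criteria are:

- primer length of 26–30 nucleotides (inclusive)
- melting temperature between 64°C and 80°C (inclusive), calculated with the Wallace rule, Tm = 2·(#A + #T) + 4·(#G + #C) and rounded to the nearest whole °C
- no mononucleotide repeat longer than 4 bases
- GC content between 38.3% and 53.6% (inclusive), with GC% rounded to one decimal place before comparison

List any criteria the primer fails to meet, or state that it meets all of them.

Fails: GC content.

Base counts: A=12, T=8, G=6, C=2 (length 28).
length: length 28 ✓
Tm: Tm = 2·20 + 4·8 = 72°C ✓
homopolymer run: longest run = 4 ✓
GC content: GC 8/28 = 28.6%, outside 38.3–53.6% ✗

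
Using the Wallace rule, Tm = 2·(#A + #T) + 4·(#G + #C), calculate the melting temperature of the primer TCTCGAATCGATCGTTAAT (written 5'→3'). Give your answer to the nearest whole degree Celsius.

52°C

Base counts: A=5, T=7, G=3, C=4 (length 19).
Tm = 2·(5+7) + 4·(3+4) = 2·12 + 4·7 = 24 + 28 = 52°C.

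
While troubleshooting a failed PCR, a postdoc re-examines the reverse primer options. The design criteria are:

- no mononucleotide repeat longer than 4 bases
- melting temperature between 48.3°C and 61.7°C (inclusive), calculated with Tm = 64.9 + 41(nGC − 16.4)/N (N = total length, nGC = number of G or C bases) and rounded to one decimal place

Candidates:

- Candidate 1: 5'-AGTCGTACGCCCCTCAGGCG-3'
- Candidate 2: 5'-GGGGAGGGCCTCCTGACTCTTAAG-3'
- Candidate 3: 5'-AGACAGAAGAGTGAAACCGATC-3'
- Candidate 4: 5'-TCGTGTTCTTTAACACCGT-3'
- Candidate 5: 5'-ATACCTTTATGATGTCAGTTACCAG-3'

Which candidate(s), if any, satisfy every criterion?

Candidate 1 (20 nt, A=3 T=3 G=6 C=8): longest run = 4 ✓; Tm = 64.9 + 41·(14 − 16.4)/20 = 60.0°C ✓ — passes.
Candidate 2 (24 nt, A=4 T=5 G=9 C=6): longest run = 4 ✓; Tm = 64.9 + 41·(15 − 16.4)/24 = 62.5°C, outside 48.3–61.7°C ✗ — fails.
Candidate 3 (22 nt, A=10 T=2 G=6 C=4): longest run = 3 ✓; Tm = 64.9 + 41·(10 − 16.4)/22 = 53.0°C ✓ — passes.
Candidate 4 (19 nt, A=3 T=8 G=3 C=5): longest run = 3 ✓; Tm = 64.9 + 41·(8 − 16.4)/19 = 46.8°C, outside 48.3–61.7°C ✗ — fails.
Candidate 5 (25 nt, A=7 T=9 G=4 C=5): longest run = 3 ✓; Tm = 64.9 + 41·(9 − 16.4)/25 = 52.8°C ✓ — passes.

Candidate 1, Candidate 3 and Candidate 5.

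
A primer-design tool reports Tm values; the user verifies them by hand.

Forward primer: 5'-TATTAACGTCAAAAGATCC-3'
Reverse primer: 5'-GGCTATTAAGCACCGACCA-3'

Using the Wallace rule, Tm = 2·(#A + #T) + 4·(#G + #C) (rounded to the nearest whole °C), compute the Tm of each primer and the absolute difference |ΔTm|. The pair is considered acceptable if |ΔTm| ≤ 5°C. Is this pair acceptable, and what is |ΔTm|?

Forward: A=8 T=5 G=2 C=4 → Tm = 2·13 + 4·6 = 50°C.
Reverse: A=6 T=3 G=4 C=6 → Tm = 2·9 + 4·10 = 58°C.
|ΔTm| = |50 − 58| = 8°C, > 5°C.

|ΔTm| = 8°C; the pair is not acceptable.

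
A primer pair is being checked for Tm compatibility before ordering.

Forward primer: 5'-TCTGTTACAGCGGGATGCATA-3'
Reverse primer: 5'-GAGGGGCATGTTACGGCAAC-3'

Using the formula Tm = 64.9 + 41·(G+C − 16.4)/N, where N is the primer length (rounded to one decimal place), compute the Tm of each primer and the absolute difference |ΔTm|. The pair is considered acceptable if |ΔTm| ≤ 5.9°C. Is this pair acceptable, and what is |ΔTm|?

|ΔTm| = 3.5°C; the pair is acceptable.

Forward: G+C = 10, N = 21 → Tm = 64.9 + 41·(10 − 16.4)/21 = 52.4°C.
Reverse: G+C = 12, N = 20 → Tm = 64.9 + 41·(12 − 16.4)/20 = 55.9°C.
|ΔTm| = |52.4 − 55.9| = 3.5°C, ≤ 5.9°C.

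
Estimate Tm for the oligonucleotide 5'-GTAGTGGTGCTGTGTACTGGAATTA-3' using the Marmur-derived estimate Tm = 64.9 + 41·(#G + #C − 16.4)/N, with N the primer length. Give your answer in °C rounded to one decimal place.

56.0°C

Base counts: A=5, T=9, G=9, C=2; G+C = 11, N = 25.
Tm = 64.9 + 41·(11 − 16.4)/25 = 64.9 + -221.40/25 = 56.0°C.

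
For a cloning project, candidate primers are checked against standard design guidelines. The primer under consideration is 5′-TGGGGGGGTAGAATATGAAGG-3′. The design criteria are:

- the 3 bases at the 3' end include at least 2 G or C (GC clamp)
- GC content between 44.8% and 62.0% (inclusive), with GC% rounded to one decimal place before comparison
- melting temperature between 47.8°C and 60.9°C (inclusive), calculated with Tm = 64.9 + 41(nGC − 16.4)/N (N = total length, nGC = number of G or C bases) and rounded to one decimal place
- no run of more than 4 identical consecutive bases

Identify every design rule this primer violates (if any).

Base counts: A=6, T=4, G=11, C=0 (length 21).
GC clamp: 3' end AGG has 2 G/C ✓
GC content: GC 11/21 = 52.4% ✓
Tm: Tm = 64.9 + 41·(11 − 16.4)/21 = 54.4°C ✓
homopolymer run: longest run = 7, exceeds 4 ✗

Fails: homopolymer run.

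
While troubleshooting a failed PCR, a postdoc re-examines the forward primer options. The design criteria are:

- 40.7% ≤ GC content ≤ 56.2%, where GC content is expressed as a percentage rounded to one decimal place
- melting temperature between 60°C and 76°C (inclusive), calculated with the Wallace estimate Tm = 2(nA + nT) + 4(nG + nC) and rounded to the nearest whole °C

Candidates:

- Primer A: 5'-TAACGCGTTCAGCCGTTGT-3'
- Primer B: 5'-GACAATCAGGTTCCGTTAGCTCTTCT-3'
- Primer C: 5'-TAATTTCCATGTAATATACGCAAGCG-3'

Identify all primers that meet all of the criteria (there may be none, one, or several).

Primer B only.

Primer A (19 nt, A=3 T=6 G=5 C=5): GC 10/19 = 52.6% ✓; Tm = 2·9 + 4·10 = 58°C, outside 60–76°C ✗ — fails.
Primer B (26 nt, A=5 T=9 G=5 C=7): GC 12/26 = 46.2% ✓; Tm = 2·14 + 4·12 = 76°C ✓ — passes.
Primer C (26 nt, A=9 T=8 G=4 C=5): GC 9/26 = 34.6%, outside 40.7–56.2% ✗; Tm = 2·17 + 4·9 = 70°C ✓ — fails.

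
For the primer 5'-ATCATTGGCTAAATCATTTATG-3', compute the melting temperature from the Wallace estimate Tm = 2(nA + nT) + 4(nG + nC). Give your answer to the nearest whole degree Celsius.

56°C

Base counts: A=7, T=9, G=3, C=3 (length 22).
Tm = 2·(7+9) + 4·(3+3) = 2·16 + 4·6 = 32 + 24 = 56°C.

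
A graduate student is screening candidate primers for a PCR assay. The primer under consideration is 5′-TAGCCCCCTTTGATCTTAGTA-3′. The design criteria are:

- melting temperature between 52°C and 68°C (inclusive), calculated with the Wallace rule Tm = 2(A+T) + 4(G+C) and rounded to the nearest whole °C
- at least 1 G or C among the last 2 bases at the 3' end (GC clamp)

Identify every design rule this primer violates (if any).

Fails: GC clamp.

Base counts: A=4, T=8, G=3, C=6 (length 21).
Tm: Tm = 2·12 + 4·9 = 60°C ✓
GC clamp: 3' end TA has 0 G/C, need ≥1 ✗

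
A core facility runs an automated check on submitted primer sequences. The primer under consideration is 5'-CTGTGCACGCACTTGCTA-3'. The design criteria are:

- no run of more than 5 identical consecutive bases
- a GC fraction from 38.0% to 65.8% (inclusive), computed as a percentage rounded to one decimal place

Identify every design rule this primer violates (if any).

Base counts: A=3, T=5, G=4, C=6 (length 18).
homopolymer run: longest run = 2 ✓
GC content: GC 10/18 = 55.6% ✓

Meets all criteria.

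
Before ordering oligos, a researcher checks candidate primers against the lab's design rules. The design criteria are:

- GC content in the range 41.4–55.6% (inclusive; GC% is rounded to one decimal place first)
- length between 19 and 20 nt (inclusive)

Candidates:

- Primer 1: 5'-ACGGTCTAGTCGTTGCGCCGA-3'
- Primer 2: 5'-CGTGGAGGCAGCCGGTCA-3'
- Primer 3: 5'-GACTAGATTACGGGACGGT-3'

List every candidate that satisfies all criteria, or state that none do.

Primer 3 only.

Primer 1 (21 nt, A=3 T=5 G=7 C=6): GC 13/21 = 61.9%, outside 41.4–55.6% ✗; length 21, outside 19–20 ✗ — fails.
Primer 2 (18 nt, A=3 T=2 G=8 C=5): GC 13/18 = 72.2%, outside 41.4–55.6% ✗; length 18, outside 19–20 ✗ — fails.
Primer 3 (19 nt, A=5 T=4 G=7 C=3): GC 10/19 = 52.6% ✓; length 19 ✓ — passes.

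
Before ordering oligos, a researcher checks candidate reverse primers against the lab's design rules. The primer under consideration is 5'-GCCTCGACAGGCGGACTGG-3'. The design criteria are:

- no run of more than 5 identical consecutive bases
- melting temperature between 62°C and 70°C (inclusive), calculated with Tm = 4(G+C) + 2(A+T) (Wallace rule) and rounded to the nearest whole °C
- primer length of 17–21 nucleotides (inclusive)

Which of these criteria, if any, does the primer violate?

Meets all criteria.

Base counts: A=3, T=2, G=8, C=6 (length 19).
homopolymer run: longest run = 2 ✓
Tm: Tm = 2·5 + 4·14 = 66°C ✓
length: length 19 ✓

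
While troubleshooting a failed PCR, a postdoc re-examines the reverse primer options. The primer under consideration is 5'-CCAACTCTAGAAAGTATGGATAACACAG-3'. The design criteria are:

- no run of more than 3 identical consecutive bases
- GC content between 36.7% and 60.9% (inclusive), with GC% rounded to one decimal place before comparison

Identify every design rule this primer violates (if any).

Base counts: A=12, T=5, G=5, C=6 (length 28).
homopolymer run: longest run = 3 ✓
GC content: GC 11/28 = 39.3% ✓

Meets all criteria.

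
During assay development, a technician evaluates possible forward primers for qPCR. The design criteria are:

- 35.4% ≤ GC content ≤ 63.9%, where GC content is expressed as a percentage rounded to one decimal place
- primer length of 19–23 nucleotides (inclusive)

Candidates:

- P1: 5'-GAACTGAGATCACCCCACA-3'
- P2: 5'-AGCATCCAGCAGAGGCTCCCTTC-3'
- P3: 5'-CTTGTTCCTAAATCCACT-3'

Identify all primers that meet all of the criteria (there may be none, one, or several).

P1 (19 nt, A=7 T=2 G=3 C=7): GC 10/19 = 52.6% ✓; length 19 ✓ — passes.
P2 (23 nt, A=5 T=4 G=5 C=9): GC 14/23 = 60.9% ✓; length 23 ✓ — passes.
P3 (18 nt, A=4 T=7 G=1 C=6): GC 7/18 = 38.9% ✓; length 18, outside 19–23 ✗ — fails.

P1 and P2.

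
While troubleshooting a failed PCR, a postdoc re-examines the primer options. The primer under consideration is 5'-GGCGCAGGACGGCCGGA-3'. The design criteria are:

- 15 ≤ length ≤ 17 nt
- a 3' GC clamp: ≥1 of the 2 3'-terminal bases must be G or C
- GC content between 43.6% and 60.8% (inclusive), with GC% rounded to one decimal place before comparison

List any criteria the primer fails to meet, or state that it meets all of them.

Base counts: A=3, T=0, G=9, C=5 (length 17).
length: length 17 ✓
GC clamp: 3' end GA has 1 G/C ✓
GC content: GC 14/17 = 82.4%, outside 43.6–60.8% ✗

Fails: GC content.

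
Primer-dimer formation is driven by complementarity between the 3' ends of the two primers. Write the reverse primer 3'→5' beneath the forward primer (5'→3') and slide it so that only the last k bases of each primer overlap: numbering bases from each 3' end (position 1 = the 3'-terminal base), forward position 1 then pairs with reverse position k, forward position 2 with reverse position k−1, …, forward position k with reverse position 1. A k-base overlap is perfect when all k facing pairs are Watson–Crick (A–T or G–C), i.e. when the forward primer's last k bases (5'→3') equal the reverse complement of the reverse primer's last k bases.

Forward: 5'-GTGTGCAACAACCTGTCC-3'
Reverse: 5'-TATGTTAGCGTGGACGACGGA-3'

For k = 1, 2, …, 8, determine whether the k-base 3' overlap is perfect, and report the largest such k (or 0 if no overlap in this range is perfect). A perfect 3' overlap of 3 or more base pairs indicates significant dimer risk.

Longest perfect overlap: 3 complementary base pairs; significant dimer risk (threshold 3).

Last 8 bases (5'→3') — forward …ACCTGTCC, reverse …ACGACGGA.
Reverse complement of the reverse primer's last 8 bases: TCCGTCGT; its first k bases are the reverse complement of the reverse primer's last k bases, so a perfect k-base overlap needs the forward primer's last k bases to equal them.
Comparing (forward last k vs required): k=1: C vs T ✗; k=2: CC vs TC ✗; k=3: TCC vs TCC ✓; k=4: GTCC vs TCCG ✗; k=5: TGTCC vs TCCGT ✗; k=6: CTGTCC vs TCCGTC ✗; k=7: CCTGTCC vs TCCGTCG ✗; k=8: ACCTGTCC vs TCCGTCGT ✗.
Only k = 3 is perfect, so the longest perfect 3' overlap is 3.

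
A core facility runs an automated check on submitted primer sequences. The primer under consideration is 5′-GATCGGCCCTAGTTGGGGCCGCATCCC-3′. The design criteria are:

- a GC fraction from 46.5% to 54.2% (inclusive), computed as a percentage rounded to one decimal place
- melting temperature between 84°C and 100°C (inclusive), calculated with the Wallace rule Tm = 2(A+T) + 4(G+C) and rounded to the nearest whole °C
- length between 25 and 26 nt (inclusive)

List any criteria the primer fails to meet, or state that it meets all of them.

Fails: GC content, length.

Base counts: A=3, T=5, G=9, C=10 (length 27).
GC content: GC 19/27 = 70.4%, outside 46.5–54.2% ✗
Tm: Tm = 2·8 + 4·19 = 92°C ✓
length: length 27, outside 25–26 ✗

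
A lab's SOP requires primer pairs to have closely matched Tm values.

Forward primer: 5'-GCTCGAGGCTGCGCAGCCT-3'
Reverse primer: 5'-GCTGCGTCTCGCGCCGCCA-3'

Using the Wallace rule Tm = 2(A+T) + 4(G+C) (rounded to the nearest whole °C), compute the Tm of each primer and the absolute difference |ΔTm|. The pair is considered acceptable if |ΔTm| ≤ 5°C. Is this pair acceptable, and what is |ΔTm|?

Forward: A=2 T=3 G=7 C=7 → Tm = 2·5 + 4·14 = 66°C.
Reverse: A=1 T=3 G=6 C=9 → Tm = 2·4 + 4·15 = 68°C.
|ΔTm| = |66 − 68| = 2°C, ≤ 5°C.

|ΔTm| = 2°C; the pair is acceptable.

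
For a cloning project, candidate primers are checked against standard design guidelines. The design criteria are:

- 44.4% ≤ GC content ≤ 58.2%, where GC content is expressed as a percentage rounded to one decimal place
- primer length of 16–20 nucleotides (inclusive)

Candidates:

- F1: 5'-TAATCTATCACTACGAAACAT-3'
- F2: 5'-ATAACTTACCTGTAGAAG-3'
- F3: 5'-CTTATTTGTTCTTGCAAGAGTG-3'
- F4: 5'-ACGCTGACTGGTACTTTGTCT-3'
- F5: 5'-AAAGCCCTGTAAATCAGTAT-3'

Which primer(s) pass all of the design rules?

None of the candidates satisfy all criteria.

F1 (21 nt, A=9 T=6 G=1 C=5): GC 6/21 = 28.6%, outside 44.4–58.2% ✗; length 21, outside 16–20 ✗ — fails.
F2 (18 nt, A=7 T=5 G=3 C=3): GC 6/18 = 33.3%, outside 44.4–58.2% ✗; length 18 ✓ — fails.
F3 (22 nt, A=4 T=10 G=5 C=3): GC 8/22 = 36.4%, outside 44.4–58.2% ✗; length 22, outside 16–20 ✗ — fails.
F4 (21 nt, A=3 T=8 G=5 C=5): GC 10/21 = 47.6% ✓; length 21, outside 16–20 ✗ — fails.
F5 (20 nt, A=8 T=5 G=3 C=4): GC 7/20 = 35.0%, outside 44.4–58.2% ✗; length 20 ✓ — fails.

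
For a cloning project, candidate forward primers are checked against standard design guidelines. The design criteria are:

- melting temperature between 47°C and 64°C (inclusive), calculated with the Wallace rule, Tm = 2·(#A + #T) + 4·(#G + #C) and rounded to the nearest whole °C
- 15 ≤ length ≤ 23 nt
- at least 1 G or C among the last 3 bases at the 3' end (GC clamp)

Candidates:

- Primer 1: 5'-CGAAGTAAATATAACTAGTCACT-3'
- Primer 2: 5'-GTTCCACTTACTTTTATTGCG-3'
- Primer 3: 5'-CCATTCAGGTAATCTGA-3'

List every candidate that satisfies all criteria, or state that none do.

Primer 1 (23 nt, A=10 T=6 G=3 C=4): Tm = 2·16 + 4·7 = 60°C ✓; length 23 ✓; 3' end ACT has 1 G/C ✓ — passes.
Primer 2 (21 nt, A=3 T=10 G=3 C=5): Tm = 2·13 + 4·8 = 58°C ✓; length 21 ✓; 3' end GCG has 3 G/C ✓ — passes.
Primer 3 (17 nt, A=5 T=5 G=3 C=4): Tm = 2·10 + 4·7 = 48°C ✓; length 17 ✓; 3' end TGA has 1 G/C ✓ — passes.

Primer 1, Primer 2 and Primer 3.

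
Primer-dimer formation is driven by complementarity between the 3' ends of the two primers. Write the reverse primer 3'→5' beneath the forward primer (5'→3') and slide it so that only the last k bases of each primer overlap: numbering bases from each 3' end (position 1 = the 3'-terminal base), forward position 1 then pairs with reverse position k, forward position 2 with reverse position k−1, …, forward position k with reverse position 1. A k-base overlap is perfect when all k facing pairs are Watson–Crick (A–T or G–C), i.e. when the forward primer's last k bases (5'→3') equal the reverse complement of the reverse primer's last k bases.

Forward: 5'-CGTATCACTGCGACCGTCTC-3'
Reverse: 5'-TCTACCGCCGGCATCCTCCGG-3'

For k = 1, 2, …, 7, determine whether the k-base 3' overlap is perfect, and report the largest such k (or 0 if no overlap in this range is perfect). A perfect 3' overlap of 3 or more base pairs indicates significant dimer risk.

Last 7 bases (5'→3') — forward …CCGTCTC, reverse …CCTCCGG.
Reverse complement of the reverse primer's last 7 bases: CCGGAGG; its first k bases are the reverse complement of the reverse primer's last k bases, so a perfect k-base overlap needs the forward primer's last k bases to equal them.
Comparing (forward last k vs required): k=1: C vs C ✓; k=2: TC vs CC ✗; k=3: CTC vs CCG ✗; k=4: TCTC vs CCGG ✗; k=5: GTCTC vs CCGGA ✗; k=6: CGTCTC vs CCGGAG ✗; k=7: CCGTCTC vs CCGGAGG ✗.
Only k = 1 is perfect, so the longest perfect 3' overlap is 1.

Longest perfect overlap: 1 complementary base pair; below the dimer-risk threshold (threshold 3).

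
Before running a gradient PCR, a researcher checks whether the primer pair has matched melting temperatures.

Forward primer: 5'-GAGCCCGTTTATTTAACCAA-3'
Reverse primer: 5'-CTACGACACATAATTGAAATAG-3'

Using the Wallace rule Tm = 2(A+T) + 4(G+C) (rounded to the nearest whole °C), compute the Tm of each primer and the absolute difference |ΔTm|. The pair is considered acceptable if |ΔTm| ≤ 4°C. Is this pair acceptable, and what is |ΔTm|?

Forward: A=6 T=6 G=3 C=5 → Tm = 2·12 + 4·8 = 56°C.
Reverse: A=10 T=5 G=3 C=4 → Tm = 2·15 + 4·7 = 58°C.
|ΔTm| = |56 − 58| = 2°C, ≤ 4°C.

|ΔTm| = 2°C; the pair is acceptable.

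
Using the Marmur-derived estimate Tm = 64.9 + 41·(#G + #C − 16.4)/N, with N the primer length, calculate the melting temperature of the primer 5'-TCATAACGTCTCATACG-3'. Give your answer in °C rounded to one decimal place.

42.2°C

Base counts: A=5, T=5, G=2, C=5; G+C = 7, N = 17.
Tm = 64.9 + 41·(7 − 16.4)/17 = 64.9 + -385.40/17 = 42.2°C.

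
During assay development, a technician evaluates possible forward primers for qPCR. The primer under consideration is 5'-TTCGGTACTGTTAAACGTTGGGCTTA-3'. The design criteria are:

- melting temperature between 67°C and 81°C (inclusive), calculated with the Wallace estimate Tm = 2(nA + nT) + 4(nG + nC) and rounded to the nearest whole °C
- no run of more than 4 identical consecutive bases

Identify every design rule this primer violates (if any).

Base counts: A=5, T=10, G=7, C=4 (length 26).
Tm: Tm = 2·15 + 4·11 = 74°C ✓
homopolymer run: longest run = 3 ✓

Meets all criteria.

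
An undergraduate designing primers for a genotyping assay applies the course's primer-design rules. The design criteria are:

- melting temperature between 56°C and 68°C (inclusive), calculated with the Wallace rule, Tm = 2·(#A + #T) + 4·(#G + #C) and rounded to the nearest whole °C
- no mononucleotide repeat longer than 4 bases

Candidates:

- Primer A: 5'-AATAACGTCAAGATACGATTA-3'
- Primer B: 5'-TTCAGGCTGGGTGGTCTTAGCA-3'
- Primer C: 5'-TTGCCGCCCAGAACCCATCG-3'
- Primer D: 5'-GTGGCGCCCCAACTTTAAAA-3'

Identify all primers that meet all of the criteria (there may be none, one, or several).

Primer A (21 nt, A=10 T=5 G=3 C=3): Tm = 2·15 + 4·6 = 54°C, outside 56–68°C ✗; longest run = 2 ✓ — fails.
Primer B (22 nt, A=3 T=7 G=8 C=4): Tm = 2·10 + 4·12 = 68°C ✓; longest run = 3 ✓ — passes.
Primer C (20 nt, A=4 T=3 G=4 C=9): Tm = 2·7 + 4·13 = 66°C ✓; longest run = 3 ✓ — passes.
Primer D (20 nt, A=6 T=4 G=4 C=6): Tm = 2·10 + 4·10 = 60°C ✓; longest run = 4 ✓ — passes.

Primer B, Primer C and Primer D.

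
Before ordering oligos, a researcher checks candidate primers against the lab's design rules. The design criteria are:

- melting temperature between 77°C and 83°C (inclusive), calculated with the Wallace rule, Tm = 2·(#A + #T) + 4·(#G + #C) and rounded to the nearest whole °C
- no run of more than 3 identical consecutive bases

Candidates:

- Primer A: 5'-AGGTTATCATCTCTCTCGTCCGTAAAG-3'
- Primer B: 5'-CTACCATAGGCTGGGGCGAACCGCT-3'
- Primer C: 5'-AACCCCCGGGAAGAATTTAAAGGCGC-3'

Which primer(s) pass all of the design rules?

Primer A (27 nt, A=6 T=9 G=5 C=7): Tm = 2·15 + 4·12 = 78°C ✓; longest run = 3 ✓ — passes.
Primer B (25 nt, A=5 T=4 G=8 C=8): Tm = 2·9 + 4·16 = 82°C ✓; longest run = 4, exceeds 3 ✗ — fails.
Primer C (26 nt, A=9 T=3 G=7 C=7): Tm = 2·12 + 4·14 = 80°C ✓; longest run = 5, exceeds 3 ✗ — fails.

Primer A only.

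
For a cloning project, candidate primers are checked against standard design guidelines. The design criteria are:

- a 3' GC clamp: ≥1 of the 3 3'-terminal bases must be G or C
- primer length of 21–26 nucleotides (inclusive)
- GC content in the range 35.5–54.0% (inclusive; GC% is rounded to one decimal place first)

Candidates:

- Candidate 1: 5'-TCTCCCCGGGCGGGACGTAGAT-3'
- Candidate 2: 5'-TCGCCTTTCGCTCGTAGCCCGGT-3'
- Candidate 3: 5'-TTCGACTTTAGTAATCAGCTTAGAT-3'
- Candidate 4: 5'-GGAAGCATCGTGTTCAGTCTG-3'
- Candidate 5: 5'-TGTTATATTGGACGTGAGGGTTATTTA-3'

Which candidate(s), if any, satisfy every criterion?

Candidate 1 (22 nt, A=3 T=4 G=8 C=7): 3' end GAT has 1 G/C ✓; length 22 ✓; GC 15/22 = 68.2%, outside 35.5–54.0% ✗ — fails.
Candidate 2 (23 nt, A=1 T=7 G=6 C=9): 3' end GGT has 2 G/C ✓; length 23 ✓; GC 15/23 = 65.2%, outside 35.5–54.0% ✗ — fails.
Candidate 3 (25 nt, A=7 T=10 G=4 C=4): 3' end GAT has 1 G/C ✓; length 25 ✓; GC 8/25 = 32.0%, outside 35.5–54.0% ✗ — fails.
Candidate 4 (21 nt, A=4 T=6 G=7 C=4): 3' end CTG has 2 G/C ✓; length 21 ✓; GC 11/21 = 52.4% ✓ — passes.
Candidate 5 (27 nt, A=6 T=12 G=8 C=1): 3' end TTA has 0 G/C, need ≥1 ✗; length 27, outside 21–26 ✗; GC 9/27 = 33.3%, outside 35.5–54.0% ✗ — fails.

Candidate 4 only.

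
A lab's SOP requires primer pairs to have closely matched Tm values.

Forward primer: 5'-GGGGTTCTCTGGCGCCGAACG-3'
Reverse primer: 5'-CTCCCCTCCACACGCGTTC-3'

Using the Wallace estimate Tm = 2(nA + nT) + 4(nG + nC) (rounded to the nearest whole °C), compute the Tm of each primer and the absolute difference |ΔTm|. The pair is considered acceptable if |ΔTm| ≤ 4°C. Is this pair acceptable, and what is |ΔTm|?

|ΔTm| = 8°C; the pair is not acceptable.

Forward: A=2 T=4 G=9 C=6 → Tm = 2·6 + 4·15 = 72°C.
Reverse: A=2 T=4 G=2 C=11 → Tm = 2·6 + 4·13 = 64°C.
|ΔTm| = |72 − 64| = 8°C, > 4°C.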